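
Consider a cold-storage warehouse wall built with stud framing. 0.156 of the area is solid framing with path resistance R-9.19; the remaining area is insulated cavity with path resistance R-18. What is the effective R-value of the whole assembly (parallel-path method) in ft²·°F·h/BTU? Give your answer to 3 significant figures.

U_eff = 0.844/18 + 0.156/9.19 = 0.04689 + 0.01697 = 0.06386
R_eff = 1/U_eff = 15.66 ft²·°F·h/BTU

15.7 ft²·°F·h/BTU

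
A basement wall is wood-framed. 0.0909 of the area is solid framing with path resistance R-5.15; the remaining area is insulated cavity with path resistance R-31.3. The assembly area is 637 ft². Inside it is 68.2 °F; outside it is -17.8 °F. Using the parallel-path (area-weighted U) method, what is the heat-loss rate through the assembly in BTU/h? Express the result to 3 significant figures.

U_eff = 0.9091/31.3 + 0.0909/5.15 = 0.02904 + 0.01765 = 0.0467
R_eff = 1/U_eff = 21.42 ft²·°F·h/BTU
Q = 637 × (68.2 − (-17.8)) / 21.42 = 2558 BTU/h

2560 BTU/h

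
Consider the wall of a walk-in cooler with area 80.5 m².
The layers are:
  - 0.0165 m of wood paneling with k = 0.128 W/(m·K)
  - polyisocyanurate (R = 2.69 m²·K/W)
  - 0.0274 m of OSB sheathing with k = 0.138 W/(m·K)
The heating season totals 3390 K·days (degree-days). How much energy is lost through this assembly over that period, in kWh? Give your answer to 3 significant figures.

0.0165/0.128 = 0.1289
0.0274/0.138 = 0.1986
R_total = 0.1289 + 2.69 + 0.1986 = 3.017 m²·K/W
E = A × HDD × 24 / R / 1000 = 80.5 × 3390 × 24 / 3.017 / 1000 = 2171 kWh

2170 kWh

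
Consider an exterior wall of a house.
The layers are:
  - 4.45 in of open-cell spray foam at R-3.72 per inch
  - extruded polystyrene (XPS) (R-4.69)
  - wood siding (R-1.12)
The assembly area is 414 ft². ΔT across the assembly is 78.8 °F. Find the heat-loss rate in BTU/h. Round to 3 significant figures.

4.45 × 3.72 = 16.55
R_total = 16.55 + 4.69 + 1.12 = 22.36 ft²·°F·h/BTU
Q = A·ΔT/R = 414 × 78.8 / 22.36 = 1459 BTU/h

1460 BTU/h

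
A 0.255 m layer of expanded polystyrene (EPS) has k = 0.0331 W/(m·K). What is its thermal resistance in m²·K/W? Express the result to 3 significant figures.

7.70 m²·K/W

R = L/k = 0.255/0.0331 = 7.704 m²·K/W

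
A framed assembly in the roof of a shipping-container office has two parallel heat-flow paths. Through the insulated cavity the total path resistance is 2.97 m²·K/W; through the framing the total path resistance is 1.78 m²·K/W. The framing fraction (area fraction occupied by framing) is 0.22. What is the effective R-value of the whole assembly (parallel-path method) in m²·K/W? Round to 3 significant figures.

U_eff = 0.78/2.97 + 0.22/1.78 = 0.2626 + 0.1236 = 0.3862
R_eff = 1/U_eff = 2.589 m²·K/W

2.59 m²·K/W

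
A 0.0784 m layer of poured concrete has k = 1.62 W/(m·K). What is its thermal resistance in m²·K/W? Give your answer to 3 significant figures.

0.0484 m²·K/W

R = L/k = 0.0784/1.62 = 0.0484 m²·K/W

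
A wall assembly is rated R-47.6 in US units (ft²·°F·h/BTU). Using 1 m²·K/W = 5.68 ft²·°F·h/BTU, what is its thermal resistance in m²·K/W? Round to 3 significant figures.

R_SI = 47.6/5.68 = 8.38

8.38 m²·K/W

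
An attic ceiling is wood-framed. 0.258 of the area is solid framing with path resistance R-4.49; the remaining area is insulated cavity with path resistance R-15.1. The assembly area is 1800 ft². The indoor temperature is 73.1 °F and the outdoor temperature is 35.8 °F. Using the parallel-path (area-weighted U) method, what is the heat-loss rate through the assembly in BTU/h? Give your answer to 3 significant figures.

7160 BTU/h

U_eff = 0.742/15.1 + 0.258/4.49 = 0.04914 + 0.05746 = 0.1066
R_eff = 1/U_eff = 9.381 ft²·°F·h/BTU
Q = 1800 × (73.1 − 35.8) / 9.381 = 7157 BTU/h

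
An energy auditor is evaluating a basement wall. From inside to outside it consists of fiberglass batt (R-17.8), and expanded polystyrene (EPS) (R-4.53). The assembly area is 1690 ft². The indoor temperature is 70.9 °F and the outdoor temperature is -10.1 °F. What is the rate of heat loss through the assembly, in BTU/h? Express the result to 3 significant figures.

R_total = 17.8 + 4.53 = 22.33 ft²·°F·h/BTU
Q = A·ΔT/R = 1690 × (70.9 − (-10.1)) / 22.33 = 6130 BTU/h

6130 BTU/h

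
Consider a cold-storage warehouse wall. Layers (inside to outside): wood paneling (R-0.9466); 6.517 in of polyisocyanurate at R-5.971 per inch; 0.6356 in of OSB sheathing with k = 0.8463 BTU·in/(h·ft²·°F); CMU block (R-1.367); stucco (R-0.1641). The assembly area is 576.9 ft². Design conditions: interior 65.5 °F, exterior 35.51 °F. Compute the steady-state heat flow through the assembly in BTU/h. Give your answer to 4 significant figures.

410.5 BTU/h

6.517 × 5.971 = 38.913
0.6356/0.8463 = 0.75103
R_total = 0.9466 + 38.913 + 0.75103 + 1.367 + 0.1641 = 42.142 ft²·°F·h/BTU
Q = A·ΔT/R = 576.9 × (65.5 − 35.51) / 42.142 = 410.55 BTU/h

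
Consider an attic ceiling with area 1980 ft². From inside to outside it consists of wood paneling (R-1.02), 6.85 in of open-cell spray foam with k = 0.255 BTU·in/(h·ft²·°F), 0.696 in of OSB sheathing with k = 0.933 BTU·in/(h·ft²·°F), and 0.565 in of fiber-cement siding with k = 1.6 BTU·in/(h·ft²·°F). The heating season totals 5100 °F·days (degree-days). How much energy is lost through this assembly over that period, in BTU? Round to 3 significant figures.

8360000 BTU

6.85/0.255 = 26.86
0.696/0.933 = 0.746
0.565/1.6 = 0.3531
R_total = 1.02 + 26.86 + 0.746 + 0.3531 = 28.98 ft²·°F·h/BTU
E = A × HDD × 24 / R = 1980 × 5100 × 24 / 28.98 = 8362000 BTU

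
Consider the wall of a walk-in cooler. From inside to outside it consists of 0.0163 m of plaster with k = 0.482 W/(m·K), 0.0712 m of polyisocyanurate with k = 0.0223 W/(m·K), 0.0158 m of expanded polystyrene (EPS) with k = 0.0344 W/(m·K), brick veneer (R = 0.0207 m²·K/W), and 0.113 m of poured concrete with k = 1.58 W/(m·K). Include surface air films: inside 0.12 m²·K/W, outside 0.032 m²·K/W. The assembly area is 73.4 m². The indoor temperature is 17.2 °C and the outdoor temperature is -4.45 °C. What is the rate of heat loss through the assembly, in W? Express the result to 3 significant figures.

404 W

0.0163/0.482 = 0.03382
0.0712/0.0223 = 3.193
0.0158/0.0344 = 0.4593
0.113/1.58 = 0.07152
R_total = 0.12 + 0.03382 + 3.193 + 0.4593 + 0.0207 + 0.07152 + 0.032 = 3.93 m²·K/W
Q = A·ΔT/R = 73.4 × (17.2 − (-4.45)) / 3.93 = 404.3 W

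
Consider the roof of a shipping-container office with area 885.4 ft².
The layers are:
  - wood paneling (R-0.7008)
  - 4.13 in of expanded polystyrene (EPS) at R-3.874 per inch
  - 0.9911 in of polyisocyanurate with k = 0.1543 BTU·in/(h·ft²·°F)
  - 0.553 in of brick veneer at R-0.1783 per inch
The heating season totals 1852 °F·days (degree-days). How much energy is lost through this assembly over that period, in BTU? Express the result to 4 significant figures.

4.13 × 3.874 = 16
0.9911/0.1543 = 6.4232
0.553 × 0.1783 = 0.0986
R_total = 0.7008 + 16 + 6.4232 + 0.0986 = 23.222 ft²·°F·h/BTU
E = A × HDD × 24 / R = 885.4 × 1852 × 24 / 23.222 = 1694700 BTU

1695000 BTU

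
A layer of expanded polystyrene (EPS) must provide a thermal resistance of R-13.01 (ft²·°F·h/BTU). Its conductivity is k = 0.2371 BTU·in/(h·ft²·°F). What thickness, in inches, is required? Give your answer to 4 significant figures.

3.085 in

L = R × k = 13.01 × 0.2371 = 3.0847 in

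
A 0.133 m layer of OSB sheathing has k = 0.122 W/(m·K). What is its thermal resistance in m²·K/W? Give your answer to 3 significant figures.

R = L/k = 0.133/0.122 = 1.09 m²·K/W

1.09 m²·K/W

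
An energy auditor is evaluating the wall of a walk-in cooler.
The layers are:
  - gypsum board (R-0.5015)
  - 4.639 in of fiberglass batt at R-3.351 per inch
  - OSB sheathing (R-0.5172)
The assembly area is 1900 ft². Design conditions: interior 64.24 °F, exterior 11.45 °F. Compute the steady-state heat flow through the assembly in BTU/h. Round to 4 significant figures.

4.639 × 3.351 = 15.545
R_total = 0.5015 + 15.545 + 0.5172 = 16.564 ft²·°F·h/BTU
Q = A·ΔT/R = 1900 × (64.24 − 11.45) / 16.564 = 6055.4 BTU/h

6055 BTU/h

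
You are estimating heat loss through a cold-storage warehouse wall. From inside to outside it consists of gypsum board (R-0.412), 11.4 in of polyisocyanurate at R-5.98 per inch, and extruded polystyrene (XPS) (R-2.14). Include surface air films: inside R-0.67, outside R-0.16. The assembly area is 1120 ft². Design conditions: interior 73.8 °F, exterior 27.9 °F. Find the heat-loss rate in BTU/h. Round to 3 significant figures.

718 BTU/h

11.4 × 5.98 = 68.17
R_total = 0.67 + 0.412 + 68.17 + 2.14 + 0.16 = 71.55 ft²·°F·h/BTU
Q = A·ΔT/R = 1120 × (73.8 − 27.9) / 71.55 = 718.5 BTU/h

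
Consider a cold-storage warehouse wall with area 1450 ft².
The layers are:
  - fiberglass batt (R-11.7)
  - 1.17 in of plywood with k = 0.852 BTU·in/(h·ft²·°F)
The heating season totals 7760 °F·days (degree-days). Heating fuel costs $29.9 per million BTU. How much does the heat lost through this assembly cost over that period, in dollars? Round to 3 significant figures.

618 dollars

1.17/0.852 = 1.373
R_total = 11.7 + 1.373 = 13.07 ft²·°F·h/BTU
E = A × HDD × 24 / R = 1450 × 7760 × 24 / 13.07 = 20660000 BTU
Cost = 20660000/10⁶ × 29.9 = $617.6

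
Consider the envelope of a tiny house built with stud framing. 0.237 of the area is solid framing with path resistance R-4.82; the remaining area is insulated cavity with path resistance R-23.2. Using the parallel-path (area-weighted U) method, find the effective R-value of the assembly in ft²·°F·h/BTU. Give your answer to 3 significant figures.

U_eff = 0.763/23.2 + 0.237/4.82 = 0.03289 + 0.04917 = 0.08206
R_eff = 1/U_eff = 12.19 ft²·°F·h/BTU

12.2 ft²·°F·h/BTU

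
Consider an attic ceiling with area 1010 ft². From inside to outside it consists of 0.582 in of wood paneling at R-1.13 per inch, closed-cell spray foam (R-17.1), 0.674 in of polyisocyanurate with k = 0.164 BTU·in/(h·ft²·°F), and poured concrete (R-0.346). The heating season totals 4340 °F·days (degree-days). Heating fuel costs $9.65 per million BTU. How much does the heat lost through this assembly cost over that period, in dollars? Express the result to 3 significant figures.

45.7 dollars

0.582 × 1.13 = 0.6577
0.674/0.164 = 4.11
R_total = 0.6577 + 17.1 + 4.11 + 0.346 = 22.21 ft²·°F·h/BTU
E = A × HDD × 24 / R = 1010 × 4340 × 24 / 22.21 = 4736000 BTU
Cost = 4736000/10⁶ × 9.65 = $45.7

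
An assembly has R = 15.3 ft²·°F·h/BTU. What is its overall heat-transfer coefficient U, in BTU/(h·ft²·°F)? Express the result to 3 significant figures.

0.0654 BTU/(h·ft²·°F)

U = 1/R = 1/15.3 = 0.06536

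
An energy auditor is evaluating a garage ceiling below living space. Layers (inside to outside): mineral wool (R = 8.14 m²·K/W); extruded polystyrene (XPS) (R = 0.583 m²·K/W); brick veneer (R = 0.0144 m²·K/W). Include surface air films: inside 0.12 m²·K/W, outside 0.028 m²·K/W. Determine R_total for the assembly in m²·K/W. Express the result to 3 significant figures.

R_total = 0.12 + 8.14 + 0.583 + 0.0144 + 0.028 = 8.885 m²·K/W

8.89 m²·K/W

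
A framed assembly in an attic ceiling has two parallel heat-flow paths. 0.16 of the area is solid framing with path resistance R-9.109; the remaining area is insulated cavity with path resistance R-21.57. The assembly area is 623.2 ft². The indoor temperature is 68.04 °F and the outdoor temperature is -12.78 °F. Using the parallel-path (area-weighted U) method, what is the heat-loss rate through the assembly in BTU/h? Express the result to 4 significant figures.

2846 BTU/h

U_eff = 0.84/21.57 + 0.16/9.109 = 0.038943 + 0.017565 = 0.056508
R_eff = 1/U_eff = 17.697 ft²·°F·h/BTU
Q = 623.2 × (68.04 − (-12.78)) / 17.697 = 2846.1 BTU/h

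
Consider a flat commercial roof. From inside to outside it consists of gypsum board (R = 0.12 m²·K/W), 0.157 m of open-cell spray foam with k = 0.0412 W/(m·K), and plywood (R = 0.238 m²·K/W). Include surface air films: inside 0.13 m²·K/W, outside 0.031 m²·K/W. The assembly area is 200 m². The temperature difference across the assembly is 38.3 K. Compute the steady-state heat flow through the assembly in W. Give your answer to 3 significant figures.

1770 W

0.157/0.0412 = 3.811
R_total = 0.13 + 0.12 + 3.811 + 0.238 + 0.031 = 4.33 m²·K/W
Q = A·ΔT/R = 200 × 38.3 / 4.33 = 1769 W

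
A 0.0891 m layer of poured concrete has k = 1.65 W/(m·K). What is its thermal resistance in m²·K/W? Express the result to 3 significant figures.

R = L/k = 0.0891/1.65 = 0.054 m²·K/W

0.0540 m²·K/W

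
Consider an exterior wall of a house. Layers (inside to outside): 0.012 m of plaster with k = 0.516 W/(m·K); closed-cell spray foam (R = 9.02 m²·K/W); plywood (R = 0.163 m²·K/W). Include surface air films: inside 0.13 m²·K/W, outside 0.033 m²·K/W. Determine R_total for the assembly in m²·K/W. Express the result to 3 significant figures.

0.012/0.516 = 0.02326
R_total = 0.13 + 0.02326 + 9.02 + 0.163 + 0.033 = 9.369 m²·K/W

9.37 m²·K/W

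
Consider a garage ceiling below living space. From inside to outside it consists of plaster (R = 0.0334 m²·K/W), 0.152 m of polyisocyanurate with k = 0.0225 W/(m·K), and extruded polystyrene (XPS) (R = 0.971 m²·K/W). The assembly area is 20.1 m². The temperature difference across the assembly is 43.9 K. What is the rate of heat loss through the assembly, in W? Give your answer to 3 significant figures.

0.152/0.0225 = 6.756
R_total = 0.0334 + 6.756 + 0.971 = 7.76 m²·K/W
Q = A·ΔT/R = 20.1 × 43.9 / 7.76 = 113.7 W

114 W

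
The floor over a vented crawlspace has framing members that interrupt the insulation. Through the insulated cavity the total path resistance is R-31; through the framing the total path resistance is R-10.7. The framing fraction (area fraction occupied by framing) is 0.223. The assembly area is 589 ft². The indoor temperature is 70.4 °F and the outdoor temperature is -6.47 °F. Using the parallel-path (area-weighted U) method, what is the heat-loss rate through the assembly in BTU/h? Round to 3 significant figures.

U_eff = 0.777/31 + 0.223/10.7 = 0.02506 + 0.02084 = 0.04591
R_eff = 1/U_eff = 21.78 ft²·°F·h/BTU
Q = 589 × (70.4 − (-6.47)) / 21.78 = 2078 BTU/h

2080 BTU/h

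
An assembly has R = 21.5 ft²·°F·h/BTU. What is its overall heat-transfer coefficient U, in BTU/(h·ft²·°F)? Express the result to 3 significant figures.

U = 1/R = 1/21.5 = 0.04651

0.0465 BTU/(h·ft²·°F)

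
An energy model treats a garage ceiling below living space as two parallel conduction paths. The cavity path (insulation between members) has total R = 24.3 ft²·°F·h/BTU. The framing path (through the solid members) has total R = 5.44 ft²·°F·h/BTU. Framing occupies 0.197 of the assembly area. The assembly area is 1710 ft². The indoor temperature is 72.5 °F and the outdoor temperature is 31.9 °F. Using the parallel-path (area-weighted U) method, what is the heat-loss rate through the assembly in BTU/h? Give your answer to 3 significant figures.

4810 BTU/h

U_eff = 0.803/24.3 + 0.197/5.44 = 0.03305 + 0.03621 = 0.06926
R_eff = 1/U_eff = 14.44 ft²·°F·h/BTU
Q = 1710 × (72.5 − 31.9) / 14.44 = 4808 BTU/h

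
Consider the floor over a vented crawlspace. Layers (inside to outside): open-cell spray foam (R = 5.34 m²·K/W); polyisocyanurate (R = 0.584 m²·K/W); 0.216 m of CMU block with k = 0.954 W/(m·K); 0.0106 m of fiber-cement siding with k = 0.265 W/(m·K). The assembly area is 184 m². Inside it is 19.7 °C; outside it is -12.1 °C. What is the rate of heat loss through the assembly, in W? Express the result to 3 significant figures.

0.216/0.954 = 0.2264
0.0106/0.265 = 0.04
R_total = 5.34 + 0.584 + 0.2264 + 0.04 = 6.19 m²·K/W
Q = A·ΔT/R = 184 × (19.7 − (-12.1)) / 6.19 = 945.2 W

945 W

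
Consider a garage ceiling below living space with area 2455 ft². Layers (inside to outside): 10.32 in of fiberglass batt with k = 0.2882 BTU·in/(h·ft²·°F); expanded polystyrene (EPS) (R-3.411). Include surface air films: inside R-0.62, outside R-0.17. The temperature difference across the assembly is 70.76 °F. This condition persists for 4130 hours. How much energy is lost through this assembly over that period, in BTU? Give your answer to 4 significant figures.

10.32/0.2882 = 35.808
R_total = 0.62 + 35.808 + 3.411 + 0.17 = 40.009 ft²·°F·h/BTU
Q = 2455 × 70.76 / 40.009 = 4341.9 BTU/h
E = 4341.9 × 4130 = 17932000 BTU

17930000 BTU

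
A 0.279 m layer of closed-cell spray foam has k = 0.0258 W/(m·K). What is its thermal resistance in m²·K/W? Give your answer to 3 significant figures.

R = L/k = 0.279/0.0258 = 10.81 m²·K/W

10.8 m²·K/W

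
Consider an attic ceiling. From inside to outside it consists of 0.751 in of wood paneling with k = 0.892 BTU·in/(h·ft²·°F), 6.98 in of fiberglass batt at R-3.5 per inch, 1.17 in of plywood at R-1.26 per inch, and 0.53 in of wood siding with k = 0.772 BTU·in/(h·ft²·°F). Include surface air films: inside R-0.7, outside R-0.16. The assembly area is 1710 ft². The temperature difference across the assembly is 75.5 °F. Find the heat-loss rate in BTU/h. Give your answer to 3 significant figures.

4560 BTU/h

0.751/0.892 = 0.8419
6.98 × 3.5 = 24.43
1.17 × 1.26 = 1.474
0.53/0.772 = 0.6865
R_total = 0.7 + 0.8419 + 24.43 + 1.474 + 0.6865 + 0.16 = 28.29 ft²·°F·h/BTU
Q = A·ΔT/R = 1710 × 75.5 / 28.29 = 4563 BTU/h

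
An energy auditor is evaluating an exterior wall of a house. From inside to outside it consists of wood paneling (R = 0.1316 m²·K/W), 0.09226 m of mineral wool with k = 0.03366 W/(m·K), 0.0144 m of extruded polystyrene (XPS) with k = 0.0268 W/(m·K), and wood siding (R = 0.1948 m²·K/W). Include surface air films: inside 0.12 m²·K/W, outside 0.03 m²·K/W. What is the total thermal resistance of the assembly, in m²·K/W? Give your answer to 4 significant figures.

3.755 m²·K/W

0.09226/0.03366 = 2.7409
0.0144/0.0268 = 0.53731
R_total = 0.12 + 0.1316 + 2.7409 + 0.53731 + 0.1948 + 0.03 = 3.7547 m²·K/W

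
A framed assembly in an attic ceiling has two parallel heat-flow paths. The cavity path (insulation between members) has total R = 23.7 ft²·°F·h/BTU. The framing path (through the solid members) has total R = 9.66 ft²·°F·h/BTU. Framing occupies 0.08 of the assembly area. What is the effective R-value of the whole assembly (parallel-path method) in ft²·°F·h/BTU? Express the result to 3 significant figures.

U_eff = 0.92/23.7 + 0.08/9.66 = 0.03882 + 0.008282 = 0.0471
R_eff = 1/U_eff = 21.23 ft²·°F·h/BTU

21.2 ft²·°F·h/BTU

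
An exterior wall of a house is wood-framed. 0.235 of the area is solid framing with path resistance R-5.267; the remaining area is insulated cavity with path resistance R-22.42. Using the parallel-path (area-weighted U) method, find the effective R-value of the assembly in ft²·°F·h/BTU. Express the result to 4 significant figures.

U_eff = 0.765/22.42 + 0.235/5.267 = 0.034121 + 0.044617 = 0.078739
R_eff = 1/U_eff = 12.7 ft²·°F·h/BTU

12.70 ft²·°F·h/BTU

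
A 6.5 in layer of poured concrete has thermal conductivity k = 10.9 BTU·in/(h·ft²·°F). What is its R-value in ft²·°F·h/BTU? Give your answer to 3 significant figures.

R = L/k = 6.5/10.9 = 0.5963 ft²·°F·h/BTU

0.596 ft²·°F·h/BTU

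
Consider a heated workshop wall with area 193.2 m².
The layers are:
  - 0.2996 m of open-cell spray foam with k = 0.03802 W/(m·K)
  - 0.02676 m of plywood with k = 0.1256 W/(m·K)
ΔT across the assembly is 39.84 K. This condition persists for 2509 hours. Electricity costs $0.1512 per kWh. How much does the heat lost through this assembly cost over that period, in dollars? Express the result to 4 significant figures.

360.8 dollars

0.2996/0.03802 = 7.8801
0.02676/0.1256 = 0.21306
R_total = 7.8801 + 0.21306 = 8.0931 m²·K/W
Q = 193.2 × 39.84 / 8.0931 = 951.07 W
E = 951.07 W × 2509 h / 1000 = 2386.2 kWh
Cost = 2386.2 × 0.1512 = $360.8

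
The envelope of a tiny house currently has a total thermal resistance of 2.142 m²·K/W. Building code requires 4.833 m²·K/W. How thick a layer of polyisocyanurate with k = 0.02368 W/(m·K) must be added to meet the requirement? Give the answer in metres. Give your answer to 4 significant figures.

ΔR = 4.833 − 2.142 = 2.691 m²·K/W
L = ΔR × k = 2.691 × 0.02368 = 0.063723 m

0.06372 m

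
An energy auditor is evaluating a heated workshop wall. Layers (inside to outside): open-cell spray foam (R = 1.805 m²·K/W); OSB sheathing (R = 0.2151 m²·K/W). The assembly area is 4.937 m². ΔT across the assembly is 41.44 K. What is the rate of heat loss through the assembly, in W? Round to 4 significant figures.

101.3 W

R_total = 1.805 + 0.2151 = 2.0201 m²·K/W
Q = A·ΔT/R = 4.937 × 41.44 / 2.0201 = 101.28 W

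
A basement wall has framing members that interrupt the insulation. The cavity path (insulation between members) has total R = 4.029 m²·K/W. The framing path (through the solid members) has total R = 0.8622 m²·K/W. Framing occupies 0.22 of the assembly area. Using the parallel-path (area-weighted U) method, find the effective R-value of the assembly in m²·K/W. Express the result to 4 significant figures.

2.228 m²·K/W

U_eff = 0.78/4.029 + 0.22/0.8622 = 0.1936 + 0.25516 = 0.44876
R_eff = 1/U_eff = 2.2284 m²·K/W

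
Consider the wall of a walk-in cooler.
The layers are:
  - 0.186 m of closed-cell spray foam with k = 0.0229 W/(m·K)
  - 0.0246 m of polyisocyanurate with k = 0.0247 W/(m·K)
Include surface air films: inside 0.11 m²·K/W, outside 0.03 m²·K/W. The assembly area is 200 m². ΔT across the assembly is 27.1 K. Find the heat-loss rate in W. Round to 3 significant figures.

0.186/0.0229 = 8.122
0.0246/0.0247 = 0.996
R_total = 0.11 + 8.122 + 0.996 + 0.03 = 9.258 m²·K/W
Q = A·ΔT/R = 200 × 27.1 / 9.258 = 585.4 W

585 W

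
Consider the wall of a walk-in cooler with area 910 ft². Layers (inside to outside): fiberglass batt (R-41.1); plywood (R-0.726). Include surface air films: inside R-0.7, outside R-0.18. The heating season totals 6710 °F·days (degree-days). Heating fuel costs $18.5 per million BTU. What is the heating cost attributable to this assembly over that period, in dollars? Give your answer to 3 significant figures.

R_total = 0.7 + 41.1 + 0.726 + 0.18 = 42.71 ft²·°F·h/BTU
E = A × HDD × 24 / R = 910 × 6710 × 24 / 42.71 = 3432000 BTU
Cost = 3432000/10⁶ × 18.5 = $63.48

63.5 dollars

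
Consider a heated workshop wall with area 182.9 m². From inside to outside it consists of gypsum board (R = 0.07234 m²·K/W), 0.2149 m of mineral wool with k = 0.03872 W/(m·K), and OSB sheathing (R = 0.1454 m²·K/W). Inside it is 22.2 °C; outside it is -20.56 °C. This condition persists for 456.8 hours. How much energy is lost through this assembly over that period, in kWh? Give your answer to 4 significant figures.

619.4 kWh

0.2149/0.03872 = 5.5501
R_total = 0.07234 + 5.5501 + 0.1454 = 5.7678 m²·K/W
Q = 182.9 × (22.2 − (-20.56)) / 5.7678 = 1355.9 W
E = 1355.9 W × 456.8 h / 1000 = 619.39 kWh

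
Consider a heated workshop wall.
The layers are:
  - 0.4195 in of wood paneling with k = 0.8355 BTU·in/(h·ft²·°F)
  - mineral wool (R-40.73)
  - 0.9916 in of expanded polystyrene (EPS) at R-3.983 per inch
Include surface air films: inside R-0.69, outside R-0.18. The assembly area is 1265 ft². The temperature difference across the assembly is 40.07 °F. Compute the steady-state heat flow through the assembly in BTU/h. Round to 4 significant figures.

1101 BTU/h

0.4195/0.8355 = 0.50209
0.9916 × 3.983 = 3.9495
R_total = 0.69 + 0.50209 + 40.73 + 3.9495 + 0.18 = 46.052 ft²·°F·h/BTU
Q = A·ΔT/R = 1265 × 40.07 / 46.052 = 1100.7 BTU/h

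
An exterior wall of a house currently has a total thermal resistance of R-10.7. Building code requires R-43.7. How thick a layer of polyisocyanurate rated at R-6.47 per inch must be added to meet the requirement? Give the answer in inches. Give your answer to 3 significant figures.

ΔR = 43.7 − 10.7 = 33 ft²·°F·h/BTU
L = ΔR / (R/in) = 33/6.47 = 5.1 in

5.10 in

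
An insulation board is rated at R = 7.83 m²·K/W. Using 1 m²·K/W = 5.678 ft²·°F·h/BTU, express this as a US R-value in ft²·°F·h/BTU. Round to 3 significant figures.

44.5 ft²·°F·h/BTU

R_US = 7.83 × 5.678 = 44.46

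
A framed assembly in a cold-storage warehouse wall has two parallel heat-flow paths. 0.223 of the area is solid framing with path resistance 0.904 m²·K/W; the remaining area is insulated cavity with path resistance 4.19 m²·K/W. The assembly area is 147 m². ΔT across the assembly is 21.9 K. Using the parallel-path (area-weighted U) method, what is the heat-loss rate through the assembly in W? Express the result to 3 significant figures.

U_eff = 0.777/4.19 + 0.223/0.904 = 0.1854 + 0.2467 = 0.4321
R_eff = 1/U_eff = 2.314 m²·K/W
Q = 147 × 21.9 / 2.314 = 1391 W

1390 W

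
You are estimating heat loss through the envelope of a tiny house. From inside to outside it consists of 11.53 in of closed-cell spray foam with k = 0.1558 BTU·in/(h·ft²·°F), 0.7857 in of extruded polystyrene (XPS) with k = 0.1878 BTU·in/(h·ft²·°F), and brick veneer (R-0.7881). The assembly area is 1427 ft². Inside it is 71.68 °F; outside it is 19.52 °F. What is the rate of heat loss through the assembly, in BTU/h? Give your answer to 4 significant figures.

11.53/0.1558 = 74.005
0.7857/0.1878 = 4.1837
R_total = 74.005 + 4.1837 + 0.7881 = 78.977 ft²·°F·h/BTU
Q = A·ΔT/R = 1427 × (71.68 − 19.52) / 78.977 = 942.46 BTU/h

942.5 BTU/h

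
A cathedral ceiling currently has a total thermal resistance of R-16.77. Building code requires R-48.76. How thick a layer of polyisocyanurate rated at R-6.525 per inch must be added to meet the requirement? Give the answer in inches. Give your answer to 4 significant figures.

ΔR = 48.76 − 16.77 = 31.99 ft²·°F·h/BTU
L = ΔR / (R/in) = 31.99/6.525 = 4.9027 in

4.903 in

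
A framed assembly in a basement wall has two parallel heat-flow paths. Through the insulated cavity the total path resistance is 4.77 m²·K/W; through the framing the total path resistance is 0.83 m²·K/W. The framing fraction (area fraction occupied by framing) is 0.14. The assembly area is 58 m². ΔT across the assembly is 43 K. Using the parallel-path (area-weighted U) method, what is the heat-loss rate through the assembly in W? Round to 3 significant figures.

U_eff = 0.86/4.77 + 0.14/0.83 = 0.1803 + 0.1687 = 0.349
R_eff = 1/U_eff = 2.866 m²·K/W
Q = 58 × 43 / 2.866 = 870.3 W

870 W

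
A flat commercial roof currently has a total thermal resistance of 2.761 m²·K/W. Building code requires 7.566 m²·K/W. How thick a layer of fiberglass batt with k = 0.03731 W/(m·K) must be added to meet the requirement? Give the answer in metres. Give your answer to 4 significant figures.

0.1793 m

ΔR = 7.566 − 2.761 = 4.805 m²·K/W
L = ΔR × k = 4.805 × 0.03731 = 0.17927 m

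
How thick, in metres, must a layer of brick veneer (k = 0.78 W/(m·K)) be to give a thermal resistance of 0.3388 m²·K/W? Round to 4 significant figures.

L = R·k = 0.3388 × 0.78 = 0.26426 m

0.2643 m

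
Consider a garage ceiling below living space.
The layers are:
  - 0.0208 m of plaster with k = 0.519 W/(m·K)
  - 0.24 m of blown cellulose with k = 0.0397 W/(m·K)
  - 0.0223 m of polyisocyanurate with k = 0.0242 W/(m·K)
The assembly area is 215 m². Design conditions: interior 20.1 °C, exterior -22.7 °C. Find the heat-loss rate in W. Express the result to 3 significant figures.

0.0208/0.519 = 0.04008
0.24/0.0397 = 6.045
0.0223/0.0242 = 0.9215
R_total = 0.04008 + 6.045 + 0.9215 = 7.007 m²·K/W
Q = A·ΔT/R = 215 × (20.1 − (-22.7)) / 7.007 = 1313 W

1310 W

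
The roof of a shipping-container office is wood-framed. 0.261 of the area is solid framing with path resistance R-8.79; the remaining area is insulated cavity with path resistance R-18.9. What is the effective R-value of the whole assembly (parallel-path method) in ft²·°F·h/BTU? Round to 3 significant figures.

U_eff = 0.739/18.9 + 0.261/8.79 = 0.0391 + 0.02969 = 0.06879
R_eff = 1/U_eff = 14.54 ft²·°F·h/BTU

14.5 ft²·°F·h/BTU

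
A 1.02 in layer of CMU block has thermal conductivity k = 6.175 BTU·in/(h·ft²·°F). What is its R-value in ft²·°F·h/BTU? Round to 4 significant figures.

0.1652 ft²·°F·h/BTU

R = L/k = 1.02/6.175 = 0.16518 ft²·°F·h/BTU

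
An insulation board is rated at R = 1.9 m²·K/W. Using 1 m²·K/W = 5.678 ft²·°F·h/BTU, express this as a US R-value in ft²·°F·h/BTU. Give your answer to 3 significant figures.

R_US = 1.9 × 5.678 = 10.79

10.8 ft²·°F·h/BTU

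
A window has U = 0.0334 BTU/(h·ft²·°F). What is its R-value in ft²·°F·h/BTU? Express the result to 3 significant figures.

29.9 ft²·°F·h/BTU

R = 1/U = 1/0.0334 = 29.94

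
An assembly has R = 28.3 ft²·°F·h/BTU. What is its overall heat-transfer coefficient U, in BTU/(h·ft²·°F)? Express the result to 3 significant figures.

U = 1/R = 1/28.3 = 0.03534

0.0353 BTU/(h·ft²·°F)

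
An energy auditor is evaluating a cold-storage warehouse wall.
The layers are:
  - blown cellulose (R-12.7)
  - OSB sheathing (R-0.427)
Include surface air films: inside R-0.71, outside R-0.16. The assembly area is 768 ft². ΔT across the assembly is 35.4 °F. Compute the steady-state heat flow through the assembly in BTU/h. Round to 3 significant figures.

1940 BTU/h

R_total = 0.71 + 12.7 + 0.427 + 0.16 = 14 ft²·°F·h/BTU
Q = A·ΔT/R = 768 × 35.4 / 14 = 1942 BTU/h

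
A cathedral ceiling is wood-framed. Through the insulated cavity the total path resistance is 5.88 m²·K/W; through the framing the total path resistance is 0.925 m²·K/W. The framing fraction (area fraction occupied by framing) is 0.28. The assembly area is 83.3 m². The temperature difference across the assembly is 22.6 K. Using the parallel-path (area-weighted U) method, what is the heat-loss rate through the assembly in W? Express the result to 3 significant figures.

U_eff = 0.72/5.88 + 0.28/0.925 = 0.1224 + 0.3027 = 0.4252
R_eff = 1/U_eff = 2.352 m²·K/W
Q = 83.3 × 22.6 / 2.352 = 800.4 W

800 W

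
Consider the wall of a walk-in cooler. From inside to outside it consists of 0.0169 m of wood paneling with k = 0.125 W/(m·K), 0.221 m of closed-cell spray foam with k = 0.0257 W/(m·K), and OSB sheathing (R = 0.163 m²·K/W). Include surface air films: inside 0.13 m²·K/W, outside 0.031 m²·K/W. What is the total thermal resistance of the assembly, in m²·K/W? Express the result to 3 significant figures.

0.0169/0.125 = 0.1352
0.221/0.0257 = 8.599
R_total = 0.13 + 0.1352 + 8.599 + 0.163 + 0.031 = 9.058 m²·K/W

9.06 m²·K/W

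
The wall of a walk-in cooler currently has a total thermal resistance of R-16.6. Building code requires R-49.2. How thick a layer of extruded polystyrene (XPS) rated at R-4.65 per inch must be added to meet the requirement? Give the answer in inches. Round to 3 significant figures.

7.01 in

ΔR = 49.2 − 16.6 = 32.6 ft²·°F·h/BTU
L = ΔR / (R/in) = 32.6/4.65 = 7.011 in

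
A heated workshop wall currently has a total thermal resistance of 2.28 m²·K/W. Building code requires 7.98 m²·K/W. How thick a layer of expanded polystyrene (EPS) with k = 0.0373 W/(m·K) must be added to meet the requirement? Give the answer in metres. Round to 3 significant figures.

0.213 m

ΔR = 7.98 − 2.28 = 5.7 m²·K/W
L = ΔR × k = 5.7 × 0.0373 = 0.2126 m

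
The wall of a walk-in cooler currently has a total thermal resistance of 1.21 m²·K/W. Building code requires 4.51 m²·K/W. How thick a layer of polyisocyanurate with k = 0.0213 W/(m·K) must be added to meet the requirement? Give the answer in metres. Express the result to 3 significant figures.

0.0703 m

ΔR = 4.51 − 1.21 = 3.3 m²·K/W
L = ΔR × k = 3.3 × 0.0213 = 0.07029 m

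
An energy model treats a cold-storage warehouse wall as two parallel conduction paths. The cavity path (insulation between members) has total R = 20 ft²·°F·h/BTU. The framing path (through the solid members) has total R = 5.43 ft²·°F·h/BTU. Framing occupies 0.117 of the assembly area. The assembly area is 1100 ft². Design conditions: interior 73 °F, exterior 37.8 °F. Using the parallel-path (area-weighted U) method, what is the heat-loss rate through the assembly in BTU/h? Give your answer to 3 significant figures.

U_eff = 0.883/20 + 0.117/5.43 = 0.04415 + 0.02155 = 0.0657
R_eff = 1/U_eff = 15.22 ft²·°F·h/BTU
Q = 1100 × (73 − 37.8) / 15.22 = 2544 BTU/h

2540 BTU/h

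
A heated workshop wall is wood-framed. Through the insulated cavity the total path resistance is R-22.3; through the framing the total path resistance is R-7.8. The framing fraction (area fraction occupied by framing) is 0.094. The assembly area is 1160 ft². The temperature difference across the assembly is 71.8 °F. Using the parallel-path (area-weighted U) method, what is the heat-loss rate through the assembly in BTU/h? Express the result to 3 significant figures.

4390 BTU/h

U_eff = 0.906/22.3 + 0.094/7.8 = 0.04063 + 0.01205 = 0.05268
R_eff = 1/U_eff = 18.98 ft²·°F·h/BTU
Q = 1160 × 71.8 / 18.98 = 4388 BTU/h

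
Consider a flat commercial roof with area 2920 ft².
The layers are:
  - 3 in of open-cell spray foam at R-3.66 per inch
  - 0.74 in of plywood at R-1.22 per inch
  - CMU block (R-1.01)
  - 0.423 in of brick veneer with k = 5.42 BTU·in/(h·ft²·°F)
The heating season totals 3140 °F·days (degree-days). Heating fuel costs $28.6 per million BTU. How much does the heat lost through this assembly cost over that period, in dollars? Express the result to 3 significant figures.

3 × 3.66 = 10.98
0.74 × 1.22 = 0.9028
0.423/5.42 = 0.07804
R_total = 10.98 + 0.9028 + 1.01 + 0.07804 = 12.97 ft²·°F·h/BTU
E = A × HDD × 24 / R = 2920 × 3140 × 24 / 12.97 = 16970000 BTU
Cost = 16970000/10⁶ × 28.6 = $485.2

485 dollars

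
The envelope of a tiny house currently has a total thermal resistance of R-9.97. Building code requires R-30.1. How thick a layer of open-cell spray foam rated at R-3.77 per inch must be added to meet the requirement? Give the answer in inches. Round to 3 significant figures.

ΔR = 30.1 − 9.97 = 20.13 ft²·°F·h/BTU
L = ΔR / (R/in) = 20.13/3.77 = 5.34 in

5.34 in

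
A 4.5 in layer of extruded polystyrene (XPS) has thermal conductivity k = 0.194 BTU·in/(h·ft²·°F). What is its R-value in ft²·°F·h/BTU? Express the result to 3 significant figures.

R = L/k = 4.5/0.194 = 23.2 ft²·°F·h/BTU

23.2 ft²·°F·h/BTU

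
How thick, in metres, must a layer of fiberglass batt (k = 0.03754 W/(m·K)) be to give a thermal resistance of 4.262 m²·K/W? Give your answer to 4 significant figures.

L = R·k = 4.262 × 0.03754 = 0.16 m

0.1600 m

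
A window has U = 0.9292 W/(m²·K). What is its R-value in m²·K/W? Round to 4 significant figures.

R = 1/U = 1/0.9292 = 1.0762

1.076 m²·K/W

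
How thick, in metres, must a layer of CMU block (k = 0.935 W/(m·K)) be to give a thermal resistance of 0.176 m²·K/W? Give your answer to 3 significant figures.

0.165 m

L = R·k = 0.176 × 0.935 = 0.1646 m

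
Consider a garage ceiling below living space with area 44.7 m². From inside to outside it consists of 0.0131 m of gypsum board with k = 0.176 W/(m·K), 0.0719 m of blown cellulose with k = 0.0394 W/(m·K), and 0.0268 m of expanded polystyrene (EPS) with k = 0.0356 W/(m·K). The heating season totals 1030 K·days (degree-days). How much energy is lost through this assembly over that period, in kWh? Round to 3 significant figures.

417 kWh

0.0131/0.176 = 0.07443
0.0719/0.0394 = 1.825
0.0268/0.0356 = 0.7528
R_total = 0.07443 + 1.825 + 0.7528 = 2.652 m²·K/W
E = A × HDD × 24 / R / 1000 = 44.7 × 1030 × 24 / 2.652 / 1000 = 416.6 kWh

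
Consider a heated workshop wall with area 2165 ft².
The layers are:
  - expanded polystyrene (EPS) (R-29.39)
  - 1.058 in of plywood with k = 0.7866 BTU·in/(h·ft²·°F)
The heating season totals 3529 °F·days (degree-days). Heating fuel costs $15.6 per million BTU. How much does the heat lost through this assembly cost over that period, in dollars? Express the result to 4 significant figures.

93.07 dollars

1.058/0.7866 = 1.345
R_total = 29.39 + 1.345 = 30.735 ft²·°F·h/BTU
E = A × HDD × 24 / R = 2165 × 3529 × 24 / 30.735 = 5966100 BTU
Cost = 5966100/10⁶ × 15.6 = $93.07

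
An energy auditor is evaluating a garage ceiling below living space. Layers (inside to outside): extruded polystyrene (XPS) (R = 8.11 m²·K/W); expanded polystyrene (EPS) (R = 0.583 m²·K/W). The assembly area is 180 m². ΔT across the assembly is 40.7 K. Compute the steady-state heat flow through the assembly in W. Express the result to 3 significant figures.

R_total = 8.11 + 0.583 = 8.693 m²·K/W
Q = A·ΔT/R = 180 × 40.7 / 8.693 = 842.7 W

843 W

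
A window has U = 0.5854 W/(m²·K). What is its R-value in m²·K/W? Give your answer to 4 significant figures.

R = 1/U = 1/0.5854 = 1.7082

1.708 m²·K/W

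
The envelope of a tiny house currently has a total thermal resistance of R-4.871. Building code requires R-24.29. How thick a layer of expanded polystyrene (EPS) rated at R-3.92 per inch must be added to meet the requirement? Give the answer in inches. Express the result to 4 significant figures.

ΔR = 24.29 − 4.871 = 19.419 ft²·°F·h/BTU
L = ΔR / (R/in) = 19.419/3.92 = 4.9538 in

4.954 in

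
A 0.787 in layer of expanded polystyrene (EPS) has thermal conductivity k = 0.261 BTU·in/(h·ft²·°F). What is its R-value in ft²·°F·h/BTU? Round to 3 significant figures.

R = L/k = 0.787/0.261 = 3.015 ft²·°F·h/BTU

3.02 ft²·°F·h/BTU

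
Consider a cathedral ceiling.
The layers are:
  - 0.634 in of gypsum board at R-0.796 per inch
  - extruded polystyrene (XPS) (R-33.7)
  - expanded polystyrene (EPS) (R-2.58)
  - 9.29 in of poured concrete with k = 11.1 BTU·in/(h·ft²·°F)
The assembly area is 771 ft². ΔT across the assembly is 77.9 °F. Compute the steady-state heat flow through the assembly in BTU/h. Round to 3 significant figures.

1600 BTU/h

0.634 × 0.796 = 0.5047
9.29/11.1 = 0.8369
R_total = 0.5047 + 33.7 + 2.58 + 0.8369 = 37.62 ft²·°F·h/BTU
Q = A·ΔT/R = 771 × 77.9 / 37.62 = 1596 BTU/h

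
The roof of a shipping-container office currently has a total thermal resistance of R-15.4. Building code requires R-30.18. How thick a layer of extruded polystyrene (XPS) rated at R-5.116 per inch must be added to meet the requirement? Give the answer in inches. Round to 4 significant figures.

2.889 in

ΔR = 30.18 − 15.4 = 14.78 ft²·°F·h/BTU
L = ΔR / (R/in) = 14.78/5.116 = 2.889 in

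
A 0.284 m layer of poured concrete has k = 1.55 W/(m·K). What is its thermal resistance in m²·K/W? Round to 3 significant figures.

R = L/k = 0.284/1.55 = 0.1832 m²·K/W

0.183 m²·K/W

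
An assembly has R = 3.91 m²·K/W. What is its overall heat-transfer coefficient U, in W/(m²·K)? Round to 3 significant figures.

U = 1/R = 1/3.91 = 0.2558

0.256 W/(m²·K)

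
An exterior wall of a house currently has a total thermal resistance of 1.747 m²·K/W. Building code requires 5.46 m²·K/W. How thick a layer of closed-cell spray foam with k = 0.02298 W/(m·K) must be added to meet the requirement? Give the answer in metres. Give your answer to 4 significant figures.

ΔR = 5.46 − 1.747 = 3.713 m²·K/W
L = ΔR × k = 3.713 × 0.02298 = 0.085325 m

0.08532 m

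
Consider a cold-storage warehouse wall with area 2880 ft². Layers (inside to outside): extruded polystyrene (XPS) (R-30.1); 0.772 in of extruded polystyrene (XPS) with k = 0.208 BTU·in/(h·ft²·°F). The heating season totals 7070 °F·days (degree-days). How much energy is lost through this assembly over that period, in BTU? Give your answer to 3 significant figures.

0.772/0.208 = 3.712
R_total = 30.1 + 3.712 = 33.81 ft²·°F·h/BTU
E = A × HDD × 24 / R = 2880 × 7070 × 24 / 33.81 = 14450000 BTU

14500000 BTU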